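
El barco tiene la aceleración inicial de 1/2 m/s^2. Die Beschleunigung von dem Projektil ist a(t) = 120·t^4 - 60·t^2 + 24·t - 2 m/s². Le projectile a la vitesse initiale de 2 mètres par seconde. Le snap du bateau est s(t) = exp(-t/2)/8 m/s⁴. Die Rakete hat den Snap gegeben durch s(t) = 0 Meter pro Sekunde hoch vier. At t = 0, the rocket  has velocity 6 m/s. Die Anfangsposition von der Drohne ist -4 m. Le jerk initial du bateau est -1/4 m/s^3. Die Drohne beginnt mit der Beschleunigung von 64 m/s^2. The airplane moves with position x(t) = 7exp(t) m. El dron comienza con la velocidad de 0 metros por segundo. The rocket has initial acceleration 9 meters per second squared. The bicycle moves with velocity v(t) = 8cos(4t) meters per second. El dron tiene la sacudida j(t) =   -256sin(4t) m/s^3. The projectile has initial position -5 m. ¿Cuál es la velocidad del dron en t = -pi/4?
Debemos encontrar la antiderivada de nuestra ecuación de la sacudida j(t) = -256·sin(4·t) 2 veces. Integrando la sacudida y usando la condición inicial a(0) = 64, obtenemos a(t) = 64·cos(4·t). Integrando la aceleración y usando la condición inicial v(0) = 0, obtenemos v(t) = 16·sin(4·t). Usando v(t) = 16·sin(4·t) y sustituyendo t = -pi/4, encontramos v = 0.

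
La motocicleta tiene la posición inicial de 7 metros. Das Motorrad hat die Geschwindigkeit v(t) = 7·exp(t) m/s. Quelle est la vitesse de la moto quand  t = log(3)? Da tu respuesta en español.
Usando v(t) = 7·exp(t) y sustituyendo t = log(3), encontramos v = 21.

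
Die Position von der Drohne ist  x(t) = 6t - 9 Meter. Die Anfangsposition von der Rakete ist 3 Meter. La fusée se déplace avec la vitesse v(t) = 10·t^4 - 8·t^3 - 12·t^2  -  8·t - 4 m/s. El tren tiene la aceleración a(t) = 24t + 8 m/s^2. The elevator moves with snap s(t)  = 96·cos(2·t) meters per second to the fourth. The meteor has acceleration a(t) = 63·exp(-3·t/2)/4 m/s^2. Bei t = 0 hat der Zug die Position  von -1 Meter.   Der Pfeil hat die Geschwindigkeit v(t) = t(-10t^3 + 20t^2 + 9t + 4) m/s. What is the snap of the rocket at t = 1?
To solve this, we need to take 3 derivatives of our velocity equation v(t) = 10·t^4 - 8·t^3 - 12·t^2 - 8·t - 4. Differentiating velocity, we get acceleration: a(t) = 40·t^3 - 24·t^2 - 24·t - 8. Taking d/dt of a(t), we find j(t) = 120·t^2 - 48·t - 24. The derivative of jerk gives snap: s(t) = 240·t - 48. Using s(t) = 240·t - 48 and substituting t = 1, we find s = 192.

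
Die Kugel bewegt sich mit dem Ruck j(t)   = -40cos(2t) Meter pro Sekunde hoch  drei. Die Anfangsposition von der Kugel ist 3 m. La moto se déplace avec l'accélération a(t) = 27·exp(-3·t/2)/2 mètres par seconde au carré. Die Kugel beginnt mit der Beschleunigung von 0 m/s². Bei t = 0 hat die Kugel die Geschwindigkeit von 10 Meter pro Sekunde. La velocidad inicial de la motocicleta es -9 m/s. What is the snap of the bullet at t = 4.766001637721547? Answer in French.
Pour résoudre ceci, nous devons prendre 1 dérivée de notre équation du jerk j(t) = -40·cos(2·t). En prenant d/dt de j(t), nous trouvons s(t) = 80·sin(2·t). Nous avons le snap s(t) = 80·sin(2·t). En substituant t = 4.766001637721547: s(4.766001637721547) = -8.56159731130977.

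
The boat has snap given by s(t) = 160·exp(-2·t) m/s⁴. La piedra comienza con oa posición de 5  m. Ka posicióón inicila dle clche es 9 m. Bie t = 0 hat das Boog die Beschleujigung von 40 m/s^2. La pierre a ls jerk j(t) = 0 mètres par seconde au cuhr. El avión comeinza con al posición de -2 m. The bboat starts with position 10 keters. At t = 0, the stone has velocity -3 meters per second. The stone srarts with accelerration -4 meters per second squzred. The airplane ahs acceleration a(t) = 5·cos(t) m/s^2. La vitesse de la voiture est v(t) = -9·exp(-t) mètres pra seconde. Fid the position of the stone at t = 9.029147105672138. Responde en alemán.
Wir müssen unsere Gleichung für den Ruck j(t) = 0 3-mal integrieren. Durch Integration von dem Ruck und Verwendung der Anfangsbedingung a(0) = -4, erhalten wir a(t) = -4. Mit ∫a(t)dt und Anwendung von v(0) = -3, finden wir v(t) = -4·t - 3. Durch Integration von der Geschwindigkeit und Verwendung der Anfangsbedingung x(0) = 5, erhalten wir x(t) = -2·t^2 - 3·t + 5. Wir haben die Position x(t) = -2·t^2 - 3·t + 5. Durch Einsetzen von t = 9.029147105672138: x(9.029147105672138) = -185.138436228751.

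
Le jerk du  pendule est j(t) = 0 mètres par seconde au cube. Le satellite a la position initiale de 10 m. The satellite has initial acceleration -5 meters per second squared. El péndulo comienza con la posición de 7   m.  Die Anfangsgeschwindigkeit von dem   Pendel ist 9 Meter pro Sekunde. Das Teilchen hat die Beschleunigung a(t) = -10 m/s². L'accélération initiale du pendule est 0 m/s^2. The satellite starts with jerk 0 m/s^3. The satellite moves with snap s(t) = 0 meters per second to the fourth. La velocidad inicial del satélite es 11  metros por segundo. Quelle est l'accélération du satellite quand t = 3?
Nous devons intégrer notre équation du snap s(t) = 0 2 fois. En prenant ∫s(t)dt et en appliquant j(0) = 0, nous trouvons j(t) = 0. L'intégrale du jerk, avec a(0) = -5, donne l'accélération: a(t) = -5. En utilisant a(t) = -5 et en substituant t = 3, nous trouvons a = -5.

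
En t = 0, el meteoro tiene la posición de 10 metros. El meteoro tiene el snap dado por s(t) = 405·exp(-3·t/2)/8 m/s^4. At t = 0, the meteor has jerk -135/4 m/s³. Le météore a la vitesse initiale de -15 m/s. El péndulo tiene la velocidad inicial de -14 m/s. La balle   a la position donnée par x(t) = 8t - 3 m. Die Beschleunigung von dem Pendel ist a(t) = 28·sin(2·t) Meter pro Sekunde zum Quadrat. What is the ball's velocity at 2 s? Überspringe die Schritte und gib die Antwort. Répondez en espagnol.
v(2) = 8.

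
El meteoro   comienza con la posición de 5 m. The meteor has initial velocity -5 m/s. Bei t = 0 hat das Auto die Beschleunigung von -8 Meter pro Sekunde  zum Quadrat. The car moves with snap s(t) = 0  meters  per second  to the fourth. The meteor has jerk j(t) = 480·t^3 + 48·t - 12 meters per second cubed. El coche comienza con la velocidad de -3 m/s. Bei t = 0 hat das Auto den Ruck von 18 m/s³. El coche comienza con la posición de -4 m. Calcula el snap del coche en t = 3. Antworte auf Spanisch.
Usando s(t) = 0 y sustituyendo t = 3, encontramos s = 0.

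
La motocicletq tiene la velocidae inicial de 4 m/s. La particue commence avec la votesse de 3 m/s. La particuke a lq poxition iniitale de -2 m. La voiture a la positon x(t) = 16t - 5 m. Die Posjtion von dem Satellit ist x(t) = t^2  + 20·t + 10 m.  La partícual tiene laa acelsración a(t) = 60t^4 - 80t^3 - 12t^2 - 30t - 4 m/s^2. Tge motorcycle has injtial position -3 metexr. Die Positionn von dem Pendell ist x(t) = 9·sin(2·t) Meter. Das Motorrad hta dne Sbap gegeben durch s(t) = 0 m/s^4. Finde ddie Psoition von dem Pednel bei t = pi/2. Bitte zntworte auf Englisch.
We have position x(t) = 9·sin(2·t). Substituting t = pi/2: x(pi/2) = 0.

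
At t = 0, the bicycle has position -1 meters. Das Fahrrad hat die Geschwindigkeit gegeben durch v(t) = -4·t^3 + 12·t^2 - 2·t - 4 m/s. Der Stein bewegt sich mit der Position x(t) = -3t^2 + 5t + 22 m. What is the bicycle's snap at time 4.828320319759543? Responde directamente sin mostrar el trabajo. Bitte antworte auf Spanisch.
El snap en t = 4.828320319759543 es s = -24.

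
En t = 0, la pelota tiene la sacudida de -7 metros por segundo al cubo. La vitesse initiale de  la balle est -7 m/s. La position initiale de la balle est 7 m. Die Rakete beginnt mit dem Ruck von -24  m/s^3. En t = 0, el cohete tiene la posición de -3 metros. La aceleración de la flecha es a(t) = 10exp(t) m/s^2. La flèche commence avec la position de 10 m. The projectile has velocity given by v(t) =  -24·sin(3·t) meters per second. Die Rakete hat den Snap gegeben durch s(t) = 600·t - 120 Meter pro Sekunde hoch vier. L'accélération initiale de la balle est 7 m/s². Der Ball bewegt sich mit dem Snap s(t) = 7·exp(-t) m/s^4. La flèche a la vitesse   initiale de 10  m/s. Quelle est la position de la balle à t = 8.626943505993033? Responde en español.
Para resolver esto, necesitamos tomar 4 antiderivadas de nuestra ecuación del snap s(t) = 7·exp(-t). Integrando el snap y usando la condición inicial j(0) = -7, obtenemos j(t) = -7·exp(-t). Integrando la sacudida y usando la condición inicial a(0) = 7, obtenemos a(t) = 7·exp(-t). Tomando ∫a(t)dt y aplicando v(0) = -7, encontramos v(t) = -7·exp(-t). Tomando ∫v(t)dt y aplicando x(0) = 7, encontramos x(t) = 7·exp(-t). De la ecuación de la posición x(t) = 7·exp(-t), sustituimos t = 8.626943505993033 para obtener x = 0.00125448097592784.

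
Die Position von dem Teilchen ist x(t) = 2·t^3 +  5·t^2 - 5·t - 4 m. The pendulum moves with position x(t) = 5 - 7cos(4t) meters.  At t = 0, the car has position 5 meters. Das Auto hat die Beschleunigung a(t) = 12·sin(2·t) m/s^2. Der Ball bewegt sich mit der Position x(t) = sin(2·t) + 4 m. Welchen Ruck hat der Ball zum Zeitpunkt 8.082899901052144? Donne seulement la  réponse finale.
Die Antwort ist 7.17608693054894.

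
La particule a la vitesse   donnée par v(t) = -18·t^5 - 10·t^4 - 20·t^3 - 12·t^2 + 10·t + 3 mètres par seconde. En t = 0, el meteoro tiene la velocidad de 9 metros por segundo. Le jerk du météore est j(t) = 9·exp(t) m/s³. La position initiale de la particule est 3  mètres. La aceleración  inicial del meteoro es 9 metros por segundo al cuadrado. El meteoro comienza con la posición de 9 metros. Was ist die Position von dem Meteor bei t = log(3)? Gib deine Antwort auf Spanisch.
Para resolver esto, necesitamos tomar 3 integrales de nuestra ecuación de la sacudida j(t) = 9·exp(t). La integral de la sacudida es la aceleración. Usando a(0) = 9, obtenemos a(t) = 9·exp(t). Integrando la aceleración y usando la condición inicial v(0) = 9, obtenemos v(t) = 9·exp(t). La integral de la velocidad, con x(0) = 9, da la posición: x(t) = 9·exp(t). Usando x(t) = 9·exp(t) y sustituyendo t = log(3), encontramos x = 27.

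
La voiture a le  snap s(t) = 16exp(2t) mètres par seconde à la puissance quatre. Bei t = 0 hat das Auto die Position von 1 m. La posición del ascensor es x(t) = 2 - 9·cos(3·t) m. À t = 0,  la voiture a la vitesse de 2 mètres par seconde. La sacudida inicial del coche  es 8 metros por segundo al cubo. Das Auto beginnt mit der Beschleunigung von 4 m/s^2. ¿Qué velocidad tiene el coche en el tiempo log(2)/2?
Debemos encontrar la integral de nuestra ecuación del snap s(t) = 16·exp(2·t) 3 veces. La antiderivada del snap, con j(0) = 8, da la sacudida: j(t) = 8·exp(2·t). Integrando la sacudida y usando la condición inicial a(0) = 4, obtenemos a(t) = 4·exp(2·t). Integrando la aceleración y usando la condición inicial v(0) = 2, obtenemos v(t) = 2·exp(2·t). Tenemos la velocidad v(t) = 2·exp(2·t). Sustituyendo t = log(2)/2: v(log(2)/2) = 4.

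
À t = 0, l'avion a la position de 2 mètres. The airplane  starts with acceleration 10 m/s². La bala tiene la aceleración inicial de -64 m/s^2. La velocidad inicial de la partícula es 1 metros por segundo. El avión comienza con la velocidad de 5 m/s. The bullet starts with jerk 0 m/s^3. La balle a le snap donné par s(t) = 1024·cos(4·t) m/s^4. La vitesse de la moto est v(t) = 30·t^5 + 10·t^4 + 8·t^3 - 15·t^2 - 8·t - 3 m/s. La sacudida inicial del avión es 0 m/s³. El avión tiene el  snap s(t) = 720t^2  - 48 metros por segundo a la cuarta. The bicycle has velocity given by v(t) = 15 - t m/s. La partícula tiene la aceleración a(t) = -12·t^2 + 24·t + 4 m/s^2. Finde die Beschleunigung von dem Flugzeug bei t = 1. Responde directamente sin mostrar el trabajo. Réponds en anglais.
The answer is 46.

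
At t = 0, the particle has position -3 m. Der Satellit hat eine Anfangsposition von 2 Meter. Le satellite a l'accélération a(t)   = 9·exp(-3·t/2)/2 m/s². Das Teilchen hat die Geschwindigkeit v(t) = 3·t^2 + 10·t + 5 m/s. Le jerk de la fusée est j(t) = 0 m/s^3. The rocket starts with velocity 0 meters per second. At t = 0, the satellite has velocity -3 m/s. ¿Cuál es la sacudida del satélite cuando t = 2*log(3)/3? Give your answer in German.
Um dies zu lösen, müssen wir 1 Ableitung unserer Gleichung für die Beschleunigung a(t) = 9·exp(-3·t/2)/2 nehmen. Die Ableitung von der Beschleunigung ergibt den Ruck: j(t) = -27·exp(-3·t/2)/4. Wir haben den Ruck j(t) = -27·exp(-3·t/2)/4. Durch Einsetzen von t = 2*log(3)/3: j(2*log(3)/3) = -9/4.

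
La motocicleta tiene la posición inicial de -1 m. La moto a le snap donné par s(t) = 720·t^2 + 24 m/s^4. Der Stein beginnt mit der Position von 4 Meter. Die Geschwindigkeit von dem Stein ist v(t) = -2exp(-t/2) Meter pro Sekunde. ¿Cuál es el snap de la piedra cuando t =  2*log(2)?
Para resolver esto, necesitamos tomar 3 derivadas de nuestra ecuación de la velocidad v(t) = -2·exp(-t/2). Derivando la velocidad, obtenemos la aceleración: a(t) = exp(-t/2). Tomando d/dt de a(t), encontramos j(t) = -exp(-t/2)/2. La derivada de la sacudida da el snap: s(t) = exp(-t/2)/4. Tenemos el snap s(t) = exp(-t/2)/4. Sustituyendo t = 2*log(2): s(2*log(2)) = 1/8.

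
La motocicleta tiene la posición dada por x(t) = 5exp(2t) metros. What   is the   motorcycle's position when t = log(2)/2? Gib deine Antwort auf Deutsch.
Mit x(t) = 5·exp(2·t) und Einsetzen von t = log(2)/2, finden wir x = 10.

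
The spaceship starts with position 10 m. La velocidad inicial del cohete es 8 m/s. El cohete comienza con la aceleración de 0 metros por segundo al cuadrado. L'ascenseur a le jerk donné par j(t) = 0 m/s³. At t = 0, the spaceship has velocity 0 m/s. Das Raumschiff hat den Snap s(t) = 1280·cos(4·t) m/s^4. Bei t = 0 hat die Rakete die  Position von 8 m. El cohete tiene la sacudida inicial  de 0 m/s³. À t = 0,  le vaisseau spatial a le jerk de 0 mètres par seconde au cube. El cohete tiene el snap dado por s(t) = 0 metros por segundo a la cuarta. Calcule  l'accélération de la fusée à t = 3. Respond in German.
Ausgehend von dem Snap s(t) = 0, nehmen wir 2 Stammfunktionen. Das Integral von dem Snap, mit j(0) = 0, ergibt den Ruck: j(t) = 0. Das Integral von dem Ruck, mit a(0) = 0, ergibt die Beschleunigung: a(t) = 0. Wir haben die Beschleunigung a(t) = 0. Durch Einsetzen von t = 3: a(3) = 0.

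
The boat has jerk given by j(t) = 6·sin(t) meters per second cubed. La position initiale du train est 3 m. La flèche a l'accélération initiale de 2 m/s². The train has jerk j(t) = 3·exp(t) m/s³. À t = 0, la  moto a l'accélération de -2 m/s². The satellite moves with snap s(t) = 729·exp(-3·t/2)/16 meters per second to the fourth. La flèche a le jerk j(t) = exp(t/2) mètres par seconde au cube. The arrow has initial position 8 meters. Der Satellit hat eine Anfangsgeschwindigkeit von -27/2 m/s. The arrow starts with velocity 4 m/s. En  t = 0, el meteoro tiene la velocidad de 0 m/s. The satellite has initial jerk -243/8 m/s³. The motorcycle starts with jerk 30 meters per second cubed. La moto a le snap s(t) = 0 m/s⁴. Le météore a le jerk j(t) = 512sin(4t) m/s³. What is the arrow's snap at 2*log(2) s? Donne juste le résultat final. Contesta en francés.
La réponse est 1.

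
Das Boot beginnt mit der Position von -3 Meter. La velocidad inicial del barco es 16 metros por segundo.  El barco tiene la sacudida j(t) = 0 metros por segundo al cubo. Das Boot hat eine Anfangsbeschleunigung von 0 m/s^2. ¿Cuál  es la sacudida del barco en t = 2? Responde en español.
Tenemos la sacudida j(t) = 0. Sustituyendo t = 2: j(2) = 0.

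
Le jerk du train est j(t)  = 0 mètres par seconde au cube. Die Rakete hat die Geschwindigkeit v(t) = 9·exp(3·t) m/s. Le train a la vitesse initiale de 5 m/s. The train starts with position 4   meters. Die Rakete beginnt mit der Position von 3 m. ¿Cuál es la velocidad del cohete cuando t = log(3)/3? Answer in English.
We have velocity v(t) = 9·exp(3·t). Substituting t = log(3)/3: v(log(3)/3) = 27.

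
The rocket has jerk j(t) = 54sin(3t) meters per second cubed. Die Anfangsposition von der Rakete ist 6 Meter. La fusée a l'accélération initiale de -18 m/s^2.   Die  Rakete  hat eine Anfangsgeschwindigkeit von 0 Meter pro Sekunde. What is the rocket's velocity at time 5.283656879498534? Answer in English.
We must find the integral of our jerk equation j(t) = 54·sin(3·t) 2 times. Finding the integral of j(t) and using a(0) = -18: a(t) = -18·cos(3·t). The integral of acceleration is velocity. Using v(0) = 0, we get v(t) = -6·sin(3·t). From the given velocity equation v(t) = -6·sin(3·t), we substitute t = 5.283656879498534 to get v = 0.855122553265823.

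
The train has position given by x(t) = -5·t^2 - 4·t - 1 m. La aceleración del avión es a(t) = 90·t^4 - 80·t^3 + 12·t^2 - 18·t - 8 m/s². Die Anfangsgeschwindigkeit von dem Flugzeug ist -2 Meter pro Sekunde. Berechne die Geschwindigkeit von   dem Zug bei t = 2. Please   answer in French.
Nous devons dériver notre équation de la position x(t) = -5·t^2 - 4·t - 1 1 fois. En dérivant la position, nous obtenons la vitesse: v(t) = -10·t - 4. Nous avons la vitesse v(t) = -10·t - 4. En substituant t = 2: v(2) = -24.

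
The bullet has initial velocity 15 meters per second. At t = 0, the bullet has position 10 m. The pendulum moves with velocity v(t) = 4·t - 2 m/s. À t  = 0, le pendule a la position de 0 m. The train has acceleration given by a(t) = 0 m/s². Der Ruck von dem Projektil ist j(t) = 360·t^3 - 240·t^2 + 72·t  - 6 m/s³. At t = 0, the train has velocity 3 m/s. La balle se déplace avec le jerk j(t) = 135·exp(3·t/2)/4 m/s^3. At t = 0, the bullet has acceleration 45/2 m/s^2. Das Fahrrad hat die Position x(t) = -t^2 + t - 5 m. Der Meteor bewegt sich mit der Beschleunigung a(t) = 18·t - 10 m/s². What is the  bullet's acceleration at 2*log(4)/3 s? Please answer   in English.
To solve this, we need to take 1 integral of our jerk equation j(t) = 135·exp(3·t/2)/4. The integral of jerk is acceleration. Using a(0) = 45/2, we get a(t) = 45·exp(3·t/2)/2. Using a(t) = 45·exp(3·t/2)/2 and substituting t = 2*log(4)/3, we find a = 90.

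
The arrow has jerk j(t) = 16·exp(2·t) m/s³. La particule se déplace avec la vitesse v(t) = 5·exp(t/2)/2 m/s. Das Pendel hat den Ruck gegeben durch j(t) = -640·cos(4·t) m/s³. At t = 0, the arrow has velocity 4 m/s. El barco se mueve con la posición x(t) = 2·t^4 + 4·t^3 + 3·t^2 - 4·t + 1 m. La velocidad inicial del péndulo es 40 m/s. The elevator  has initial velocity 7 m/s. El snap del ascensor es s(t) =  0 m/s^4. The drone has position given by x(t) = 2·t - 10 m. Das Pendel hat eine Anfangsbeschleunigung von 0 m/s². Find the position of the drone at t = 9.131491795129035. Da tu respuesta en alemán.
Wir haben die Position x(t) = 2·t - 10. Durch Einsetzen von t = 9.131491795129035: x(9.131491795129035) = 8.26298359025807.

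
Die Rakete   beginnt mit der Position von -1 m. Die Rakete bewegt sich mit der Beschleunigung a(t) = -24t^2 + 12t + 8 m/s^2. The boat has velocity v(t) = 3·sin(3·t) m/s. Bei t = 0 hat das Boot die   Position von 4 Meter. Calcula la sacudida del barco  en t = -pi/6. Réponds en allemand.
Ausgehend von der Geschwindigkeit v(t) = 3·sin(3·t), nehmen wir 2 Ableitungen. Die Ableitung von der Geschwindigkeit ergibt die Beschleunigung: a(t) = 9·cos(3·t). Die Ableitung von der Beschleunigung ergibt den Ruck: j(t) = -27·sin(3·t). Aus der Gleichung für den Ruck j(t) = -27·sin(3·t), setzen wir t = -pi/6 ein und erhalten j = 27.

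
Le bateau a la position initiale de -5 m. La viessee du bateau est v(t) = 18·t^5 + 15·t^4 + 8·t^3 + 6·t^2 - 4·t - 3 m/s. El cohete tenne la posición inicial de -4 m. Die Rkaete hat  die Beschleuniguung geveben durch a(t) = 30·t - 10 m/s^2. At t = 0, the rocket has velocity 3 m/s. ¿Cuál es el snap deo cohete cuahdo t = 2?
Debemos derivar nuestra ecuación de la aceleración a(t) = 30·t - 10 2 veces. Tomando d/dt de a(t), encontramos j(t) = 30. Tomando d/dt de j(t), encontramos s(t) = 0. De la ecuación del snap s(t) = 0, sustituimos t = 2 para obtener s = 0.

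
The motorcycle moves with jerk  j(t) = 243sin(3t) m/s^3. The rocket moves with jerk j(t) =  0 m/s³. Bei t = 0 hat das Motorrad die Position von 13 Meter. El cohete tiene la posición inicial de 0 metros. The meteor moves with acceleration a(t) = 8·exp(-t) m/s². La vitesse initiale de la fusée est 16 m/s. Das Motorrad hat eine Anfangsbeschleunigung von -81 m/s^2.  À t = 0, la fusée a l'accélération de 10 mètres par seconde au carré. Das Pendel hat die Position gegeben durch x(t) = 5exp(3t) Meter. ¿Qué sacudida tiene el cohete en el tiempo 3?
Tenemos la sacudida j(t) = 0. Sustituyendo t = 3: j(3) = 0.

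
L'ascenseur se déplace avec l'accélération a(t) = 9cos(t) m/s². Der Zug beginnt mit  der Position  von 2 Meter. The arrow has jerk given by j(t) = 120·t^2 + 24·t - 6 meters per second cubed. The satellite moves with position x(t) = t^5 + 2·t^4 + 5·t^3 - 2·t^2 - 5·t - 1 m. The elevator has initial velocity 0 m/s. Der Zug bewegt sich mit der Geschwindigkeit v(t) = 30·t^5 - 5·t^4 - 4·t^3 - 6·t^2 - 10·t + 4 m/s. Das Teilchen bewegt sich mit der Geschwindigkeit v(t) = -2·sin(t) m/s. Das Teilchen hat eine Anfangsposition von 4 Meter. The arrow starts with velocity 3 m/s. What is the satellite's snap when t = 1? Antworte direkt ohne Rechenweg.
s(1) = 168.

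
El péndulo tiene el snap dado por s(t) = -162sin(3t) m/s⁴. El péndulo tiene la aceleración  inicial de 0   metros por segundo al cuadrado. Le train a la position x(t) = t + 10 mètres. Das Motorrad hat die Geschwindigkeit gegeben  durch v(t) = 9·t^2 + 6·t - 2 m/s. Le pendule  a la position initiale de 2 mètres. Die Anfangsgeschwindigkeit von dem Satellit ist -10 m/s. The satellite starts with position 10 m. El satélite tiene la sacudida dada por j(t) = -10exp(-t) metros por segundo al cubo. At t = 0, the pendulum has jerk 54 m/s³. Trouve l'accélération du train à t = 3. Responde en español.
Debemos derivar nuestra ecuación de la posición x(t) = t + 10 2 veces. Tomando d/dt de x(t), encontramos v(t) = 1. La derivada de la velocidad da la aceleración: a(t) = 0. Usando a(t) = 0 y sustituyendo t = 3, encontramos a = 0.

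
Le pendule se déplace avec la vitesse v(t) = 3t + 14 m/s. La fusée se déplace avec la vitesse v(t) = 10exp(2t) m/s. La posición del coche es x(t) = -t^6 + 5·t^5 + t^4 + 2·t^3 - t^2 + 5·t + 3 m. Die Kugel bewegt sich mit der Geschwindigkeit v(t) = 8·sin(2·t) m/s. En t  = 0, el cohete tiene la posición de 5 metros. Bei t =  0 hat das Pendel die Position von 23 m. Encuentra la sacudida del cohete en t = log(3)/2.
Para resolver esto, necesitamos tomar 2 derivadas de nuestra ecuación de la velocidad v(t) = 10·exp(2·t). Derivando la velocidad, obtenemos la aceleración: a(t) = 20·exp(2·t). La derivada de la aceleración da la sacudida: j(t) = 40·exp(2·t). Usando j(t) = 40·exp(2·t) y sustituyendo t = log(3)/2, encontramos j = 120.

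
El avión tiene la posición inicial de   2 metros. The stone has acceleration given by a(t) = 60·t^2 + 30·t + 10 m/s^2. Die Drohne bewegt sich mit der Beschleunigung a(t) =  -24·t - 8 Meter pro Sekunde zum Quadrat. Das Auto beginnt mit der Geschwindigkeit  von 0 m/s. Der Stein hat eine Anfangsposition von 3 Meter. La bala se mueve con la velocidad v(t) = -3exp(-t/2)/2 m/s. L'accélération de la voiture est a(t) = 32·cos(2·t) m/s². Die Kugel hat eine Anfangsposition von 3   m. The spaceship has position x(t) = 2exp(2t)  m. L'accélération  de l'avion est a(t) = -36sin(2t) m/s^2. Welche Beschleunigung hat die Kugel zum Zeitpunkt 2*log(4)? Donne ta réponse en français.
En partant de la vitesse v(t) = -3·exp(-t/2)/2, nous prenons 1 dérivée. La dérivée de la vitesse donne l'accélération: a(t) = 3·exp(-t/2)/4. De l'équation de l'accélération a(t) = 3·exp(-t/2)/4, nous substituons t = 2*log(4) pour obtenir a = 3/16.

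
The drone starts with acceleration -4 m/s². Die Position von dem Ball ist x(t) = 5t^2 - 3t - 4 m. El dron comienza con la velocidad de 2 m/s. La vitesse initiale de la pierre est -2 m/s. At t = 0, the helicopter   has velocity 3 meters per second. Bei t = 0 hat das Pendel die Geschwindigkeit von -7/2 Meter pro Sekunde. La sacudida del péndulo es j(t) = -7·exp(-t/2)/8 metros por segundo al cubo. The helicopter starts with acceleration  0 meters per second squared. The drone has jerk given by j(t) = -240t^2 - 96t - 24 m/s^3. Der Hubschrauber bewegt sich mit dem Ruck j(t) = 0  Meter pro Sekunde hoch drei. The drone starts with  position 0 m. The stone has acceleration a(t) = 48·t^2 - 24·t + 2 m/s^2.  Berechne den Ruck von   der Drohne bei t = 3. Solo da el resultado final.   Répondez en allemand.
Die Antwort ist -2472.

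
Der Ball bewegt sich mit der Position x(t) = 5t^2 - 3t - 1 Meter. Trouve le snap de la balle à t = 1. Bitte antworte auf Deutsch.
Wir müssen unsere Gleichung für die Position x(t) = 5·t^2 - 3·t - 1 4-mal ableiten. Die Ableitung von der Position ergibt die Geschwindigkeit: v(t) = 10·t - 3. Die Ableitung von der Geschwindigkeit ergibt die Beschleunigung: a(t) = 10. Die Ableitung von der Beschleunigung ergibt den Ruck: j(t) = 0. Die Ableitung von dem Ruck ergibt den Snap: s(t) = 0. Wir haben den Snap s(t) = 0. Durch Einsetzen von t = 1: s(1) = 0.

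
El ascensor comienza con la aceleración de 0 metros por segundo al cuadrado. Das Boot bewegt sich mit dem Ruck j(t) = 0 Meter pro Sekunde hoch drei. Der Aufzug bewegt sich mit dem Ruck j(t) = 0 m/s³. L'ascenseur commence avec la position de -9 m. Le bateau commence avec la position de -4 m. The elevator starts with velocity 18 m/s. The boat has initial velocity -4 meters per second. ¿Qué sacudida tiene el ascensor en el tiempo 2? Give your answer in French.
En utilisant j(t) = 0 et en substituant t = 2, nous trouvons j = 0.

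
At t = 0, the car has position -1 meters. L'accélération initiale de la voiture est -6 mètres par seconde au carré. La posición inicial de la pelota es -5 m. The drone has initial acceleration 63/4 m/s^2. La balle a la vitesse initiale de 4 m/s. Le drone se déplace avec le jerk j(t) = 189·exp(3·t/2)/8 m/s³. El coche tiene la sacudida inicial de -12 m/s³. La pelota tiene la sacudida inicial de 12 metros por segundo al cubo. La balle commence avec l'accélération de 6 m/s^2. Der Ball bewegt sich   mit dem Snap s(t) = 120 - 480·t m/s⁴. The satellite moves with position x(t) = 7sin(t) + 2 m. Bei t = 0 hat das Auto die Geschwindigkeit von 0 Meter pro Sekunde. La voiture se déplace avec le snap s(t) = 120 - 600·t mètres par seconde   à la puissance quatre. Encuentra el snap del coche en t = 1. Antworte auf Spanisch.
Usando s(t) = 120 - 600·t y sustituyendo t = 1, encontramos s = -480.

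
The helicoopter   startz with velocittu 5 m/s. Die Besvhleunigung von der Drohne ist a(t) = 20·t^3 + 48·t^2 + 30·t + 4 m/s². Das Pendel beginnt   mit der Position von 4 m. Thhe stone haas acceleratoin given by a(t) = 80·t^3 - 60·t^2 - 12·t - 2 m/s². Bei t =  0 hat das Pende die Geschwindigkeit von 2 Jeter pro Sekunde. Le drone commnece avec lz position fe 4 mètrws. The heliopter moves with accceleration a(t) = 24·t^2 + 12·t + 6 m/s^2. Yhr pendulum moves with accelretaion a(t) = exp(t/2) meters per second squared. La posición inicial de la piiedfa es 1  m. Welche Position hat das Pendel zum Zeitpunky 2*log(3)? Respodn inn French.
Nous devons trouver la primitive de notre équation de l'accélération a(t) = exp(t/2) 2 fois. L'intégrale de l'accélération est la vitesse. En utilisant v(0) = 2, nous obtenons v(t) = 2·exp(t/2). La primitive de la vitesse est la position. En utilisant x(0) = 4, nous obtenons x(t) = 4·exp(t/2). Nous avons la position x(t) = 4·exp(t/2). En substituant t = 2*log(3): x(2*log(3)) = 12.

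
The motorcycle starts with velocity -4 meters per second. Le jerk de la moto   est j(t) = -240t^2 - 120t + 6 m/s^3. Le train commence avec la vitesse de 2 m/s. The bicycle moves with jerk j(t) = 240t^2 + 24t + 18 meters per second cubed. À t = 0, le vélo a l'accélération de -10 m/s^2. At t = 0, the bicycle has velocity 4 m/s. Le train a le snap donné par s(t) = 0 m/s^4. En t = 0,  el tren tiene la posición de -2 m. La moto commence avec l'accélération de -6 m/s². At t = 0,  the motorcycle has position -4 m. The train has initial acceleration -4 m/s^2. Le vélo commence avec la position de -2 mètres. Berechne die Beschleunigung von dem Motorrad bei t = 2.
Wir müssen unsere Gleichung für den Ruck j(t) = -240·t^2 - 120·t + 6 1-mal integrieren. Die Stammfunktion von dem Ruck, mit a(0) = -6, ergibt die Beschleunigung: a(t) = -80·t^3 - 60·t^2 + 6·t - 6. Aus der Gleichung für die Beschleunigung a(t) = -80·t^3 - 60·t^2 + 6·t - 6, setzen wir t = 2 ein und erhalten a = -874.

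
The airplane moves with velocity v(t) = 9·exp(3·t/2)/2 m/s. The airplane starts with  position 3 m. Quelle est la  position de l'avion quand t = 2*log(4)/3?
En partant de la vitesse v(t) = 9·exp(3·t/2)/2, nous prenons 1 primitive. La primitive de la vitesse, avec x(0) = 3, donne la position: x(t) = 3·exp(3·t/2). En utilisant x(t) = 3·exp(3·t/2) et en substituant t = 2*log(4)/3, nous trouvons x = 12.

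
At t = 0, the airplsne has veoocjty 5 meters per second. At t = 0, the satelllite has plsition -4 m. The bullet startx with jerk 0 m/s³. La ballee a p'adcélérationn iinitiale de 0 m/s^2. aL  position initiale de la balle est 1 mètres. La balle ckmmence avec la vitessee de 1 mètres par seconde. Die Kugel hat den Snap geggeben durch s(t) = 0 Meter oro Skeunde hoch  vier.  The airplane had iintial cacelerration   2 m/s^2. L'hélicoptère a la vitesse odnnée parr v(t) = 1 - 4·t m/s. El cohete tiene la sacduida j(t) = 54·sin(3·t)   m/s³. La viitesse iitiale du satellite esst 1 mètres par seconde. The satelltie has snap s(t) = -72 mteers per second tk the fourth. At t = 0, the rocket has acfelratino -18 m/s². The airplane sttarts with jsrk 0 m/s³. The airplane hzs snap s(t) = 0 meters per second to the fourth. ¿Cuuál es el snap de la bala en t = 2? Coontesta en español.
Usando s(t) = 0 y sustituyendo t = 2, encontramos s = 0.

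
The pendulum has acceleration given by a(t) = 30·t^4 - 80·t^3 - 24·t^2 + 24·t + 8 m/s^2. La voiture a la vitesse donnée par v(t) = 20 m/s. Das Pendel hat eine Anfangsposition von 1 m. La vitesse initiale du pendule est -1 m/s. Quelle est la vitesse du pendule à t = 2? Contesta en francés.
Pour résoudre ceci, nous devons prendre 1 primitive de notre équation de l'accélération a(t) = 30·t^4 - 80·t^3 - 24·t^2 + 24·t + 8. En prenant ∫a(t)dt et en appliquant v(0) = -1, nous trouvons v(t) = 6·t^5 - 20·t^4 - 8·t^3 + 12·t^2 + 8·t - 1. Nous avons la vitesse v(t) = 6·t^5 - 20·t^4 - 8·t^3 + 12·t^2 + 8·t - 1. En substituant t = 2: v(2) = -129.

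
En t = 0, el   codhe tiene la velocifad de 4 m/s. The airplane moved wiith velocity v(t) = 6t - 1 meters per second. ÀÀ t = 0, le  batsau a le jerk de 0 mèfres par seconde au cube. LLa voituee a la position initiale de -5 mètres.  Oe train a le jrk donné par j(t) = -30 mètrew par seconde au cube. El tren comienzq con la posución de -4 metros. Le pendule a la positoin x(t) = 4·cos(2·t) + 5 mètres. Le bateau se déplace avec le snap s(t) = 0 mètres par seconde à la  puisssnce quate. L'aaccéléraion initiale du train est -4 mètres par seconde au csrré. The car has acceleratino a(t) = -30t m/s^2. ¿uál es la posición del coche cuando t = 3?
Debemos encontrar la integral de nuestra ecuación de la aceleración a(t) = -30·t 2 veces. La antiderivada de la aceleración, con v(0) = 4, da la velocidad: v(t) = 4 - 15·t^2. La integral de la velocidad, con x(0) = -5, da la posición: x(t) = -5·t^3 + 4·t - 5. De la ecuación de la posición x(t) = -5·t^3 + 4·t - 5, sustituimos t = 3 para obtener x = -128.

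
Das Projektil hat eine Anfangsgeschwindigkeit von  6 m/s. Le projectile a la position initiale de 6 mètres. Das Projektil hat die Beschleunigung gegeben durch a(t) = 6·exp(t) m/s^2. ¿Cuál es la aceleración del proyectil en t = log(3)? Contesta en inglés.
From the given acceleration equation a(t) = 6·exp(t), we substitute t = log(3) to get a = 18.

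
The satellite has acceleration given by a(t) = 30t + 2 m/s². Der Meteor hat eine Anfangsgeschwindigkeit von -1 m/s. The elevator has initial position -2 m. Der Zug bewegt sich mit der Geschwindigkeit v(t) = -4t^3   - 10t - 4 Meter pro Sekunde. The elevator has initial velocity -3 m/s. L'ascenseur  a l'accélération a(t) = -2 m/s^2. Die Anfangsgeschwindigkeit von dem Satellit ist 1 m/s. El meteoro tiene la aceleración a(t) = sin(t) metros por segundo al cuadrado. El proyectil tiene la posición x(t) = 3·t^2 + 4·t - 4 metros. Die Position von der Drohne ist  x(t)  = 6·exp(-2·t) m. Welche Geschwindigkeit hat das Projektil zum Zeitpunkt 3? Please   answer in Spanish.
Debemos derivar nuestra ecuación de la posición x(t) = 3·t^2 + 4·t - 4 1 vez. Derivando la posición, obtenemos la velocidad: v(t) = 6·t + 4. De la ecuación de la velocidad v(t) = 6·t + 4, sustituimos t = 3 para obtener v = 22.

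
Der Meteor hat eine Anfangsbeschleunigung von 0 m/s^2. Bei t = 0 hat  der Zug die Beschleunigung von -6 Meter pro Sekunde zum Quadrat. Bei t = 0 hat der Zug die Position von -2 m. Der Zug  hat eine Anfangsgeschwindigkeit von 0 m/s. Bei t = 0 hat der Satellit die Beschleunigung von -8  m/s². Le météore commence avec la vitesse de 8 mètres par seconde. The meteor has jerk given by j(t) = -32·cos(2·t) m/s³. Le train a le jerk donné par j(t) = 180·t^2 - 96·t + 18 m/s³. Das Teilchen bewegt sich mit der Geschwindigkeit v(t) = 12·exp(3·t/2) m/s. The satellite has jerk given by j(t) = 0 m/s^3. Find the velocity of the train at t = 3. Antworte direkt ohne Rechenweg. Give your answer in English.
At t = 3, v = 846.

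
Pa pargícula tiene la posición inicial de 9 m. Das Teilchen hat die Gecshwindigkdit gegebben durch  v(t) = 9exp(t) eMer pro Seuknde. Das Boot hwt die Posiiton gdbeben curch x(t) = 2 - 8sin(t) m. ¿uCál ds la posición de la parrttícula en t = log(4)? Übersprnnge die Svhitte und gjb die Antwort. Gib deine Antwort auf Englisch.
x(log(4)) = 36.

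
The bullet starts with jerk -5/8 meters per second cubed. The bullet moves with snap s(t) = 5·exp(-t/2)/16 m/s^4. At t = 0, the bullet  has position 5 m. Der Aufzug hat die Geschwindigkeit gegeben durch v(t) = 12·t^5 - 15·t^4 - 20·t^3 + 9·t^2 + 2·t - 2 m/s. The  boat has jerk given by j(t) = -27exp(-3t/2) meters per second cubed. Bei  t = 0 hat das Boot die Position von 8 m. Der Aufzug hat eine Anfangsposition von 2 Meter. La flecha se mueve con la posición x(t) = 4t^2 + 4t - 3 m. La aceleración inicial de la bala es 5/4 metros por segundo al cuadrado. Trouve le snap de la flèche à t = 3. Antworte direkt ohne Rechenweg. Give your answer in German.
Bei t = 3, s = 0.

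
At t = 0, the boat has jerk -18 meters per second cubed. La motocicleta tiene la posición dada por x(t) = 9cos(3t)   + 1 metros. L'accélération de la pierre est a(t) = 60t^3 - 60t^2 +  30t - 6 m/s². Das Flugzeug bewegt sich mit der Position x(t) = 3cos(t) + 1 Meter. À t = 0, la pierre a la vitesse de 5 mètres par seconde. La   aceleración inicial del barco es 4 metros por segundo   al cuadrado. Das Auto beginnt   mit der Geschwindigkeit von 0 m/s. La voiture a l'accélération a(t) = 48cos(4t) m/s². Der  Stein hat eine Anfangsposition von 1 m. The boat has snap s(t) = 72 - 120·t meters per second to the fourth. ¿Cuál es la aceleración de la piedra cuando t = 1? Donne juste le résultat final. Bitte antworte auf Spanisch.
En t = 1, a = 24.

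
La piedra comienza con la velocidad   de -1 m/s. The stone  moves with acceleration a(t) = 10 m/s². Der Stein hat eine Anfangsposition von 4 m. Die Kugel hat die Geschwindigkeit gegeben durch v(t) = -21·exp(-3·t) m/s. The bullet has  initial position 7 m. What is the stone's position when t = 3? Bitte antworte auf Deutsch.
Wir müssen unsere Gleichung für die Beschleunigung a(t) = 10 2-mal integrieren. Durch Integration von der Beschleunigung und Verwendung der Anfangsbedingung v(0) = -1, erhalten wir v(t) = 10·t - 1. Mit ∫v(t)dt und Anwendung von x(0) = 4, finden wir x(t) = 5·t^2 - t + 4. Aus der Gleichung für die Position x(t) = 5·t^2 - t + 4, setzen wir t = 3 ein und erhalten x = 46.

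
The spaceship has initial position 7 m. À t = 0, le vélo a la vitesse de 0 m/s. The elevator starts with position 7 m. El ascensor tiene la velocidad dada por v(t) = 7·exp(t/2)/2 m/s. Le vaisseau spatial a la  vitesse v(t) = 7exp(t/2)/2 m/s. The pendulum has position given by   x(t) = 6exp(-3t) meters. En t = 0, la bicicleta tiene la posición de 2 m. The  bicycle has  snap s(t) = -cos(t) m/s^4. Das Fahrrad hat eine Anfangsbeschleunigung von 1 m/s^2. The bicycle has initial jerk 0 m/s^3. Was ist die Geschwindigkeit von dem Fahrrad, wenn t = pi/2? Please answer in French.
Pour résoudre ceci, nous devons prendre 3 primitives de notre équation du snap s(t) = -cos(t). En prenant ∫s(t)dt et en appliquant j(0) = 0, nous trouvons j(t) = -sin(t). L'intégrale du jerk est l'accélération. En utilisant a(0) = 1, nous obtenons a(t) = cos(t). La primitive de l'accélération est la vitesse. En utilisant v(0) = 0, nous obtenons v(t) = sin(t). De l'équation de la vitesse v(t) = sin(t), nous substituons t = pi/2 pour obtenir v = 1.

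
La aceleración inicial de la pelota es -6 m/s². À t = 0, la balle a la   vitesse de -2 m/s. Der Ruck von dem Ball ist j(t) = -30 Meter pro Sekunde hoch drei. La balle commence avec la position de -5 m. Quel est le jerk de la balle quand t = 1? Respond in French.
De l'équation du jerk j(t) = -30, nous substituons t = 1 pour obtenir j = -30.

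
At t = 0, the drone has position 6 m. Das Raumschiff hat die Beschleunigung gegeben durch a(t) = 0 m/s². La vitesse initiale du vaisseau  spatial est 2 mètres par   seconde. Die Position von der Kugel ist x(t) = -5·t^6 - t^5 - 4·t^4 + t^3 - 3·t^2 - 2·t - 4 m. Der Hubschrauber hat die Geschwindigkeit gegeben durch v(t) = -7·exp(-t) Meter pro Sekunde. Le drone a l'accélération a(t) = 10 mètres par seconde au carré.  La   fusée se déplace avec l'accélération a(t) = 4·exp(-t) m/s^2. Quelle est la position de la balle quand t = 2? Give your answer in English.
We have position x(t) = -5·t^6 - t^5 - 4·t^4 + t^3 - 3·t^2 - 2·t - 4. Substituting t = 2: x(2) = -428.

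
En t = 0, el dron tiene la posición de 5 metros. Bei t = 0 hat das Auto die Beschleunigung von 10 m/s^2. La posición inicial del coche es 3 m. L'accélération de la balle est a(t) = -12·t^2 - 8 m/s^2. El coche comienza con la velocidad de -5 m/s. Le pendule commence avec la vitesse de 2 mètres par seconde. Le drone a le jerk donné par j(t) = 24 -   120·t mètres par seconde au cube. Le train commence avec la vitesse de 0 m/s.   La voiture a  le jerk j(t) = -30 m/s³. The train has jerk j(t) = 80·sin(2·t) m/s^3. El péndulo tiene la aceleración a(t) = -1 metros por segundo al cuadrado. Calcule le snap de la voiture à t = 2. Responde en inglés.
We must differentiate our jerk equation j(t) = -30 1 time. Differentiating jerk, we get snap: s(t) = 0. From the given snap equation s(t) = 0, we substitute t = 2 to get s = 0.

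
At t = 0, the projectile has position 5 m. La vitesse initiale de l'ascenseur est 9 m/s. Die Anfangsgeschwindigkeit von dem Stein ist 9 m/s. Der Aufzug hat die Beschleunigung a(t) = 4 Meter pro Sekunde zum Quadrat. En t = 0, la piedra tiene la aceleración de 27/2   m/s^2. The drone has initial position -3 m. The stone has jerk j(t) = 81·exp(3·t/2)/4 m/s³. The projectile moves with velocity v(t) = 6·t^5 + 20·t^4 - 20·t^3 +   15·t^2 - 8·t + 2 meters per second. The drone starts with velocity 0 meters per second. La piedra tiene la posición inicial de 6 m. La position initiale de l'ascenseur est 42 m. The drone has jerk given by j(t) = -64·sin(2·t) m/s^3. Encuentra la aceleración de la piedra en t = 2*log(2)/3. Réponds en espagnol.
Para resolver esto, necesitamos tomar 1 antiderivada de nuestra ecuación de la sacudida j(t) = 81·exp(3·t/2)/4. La antiderivada de la sacudida es la aceleración. Usando a(0) = 27/2, obtenemos a(t) = 27·exp(3·t/2)/2. Usando a(t) = 27·exp(3·t/2)/2 y sustituyendo t = 2*log(2)/3, encontramos a = 27.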